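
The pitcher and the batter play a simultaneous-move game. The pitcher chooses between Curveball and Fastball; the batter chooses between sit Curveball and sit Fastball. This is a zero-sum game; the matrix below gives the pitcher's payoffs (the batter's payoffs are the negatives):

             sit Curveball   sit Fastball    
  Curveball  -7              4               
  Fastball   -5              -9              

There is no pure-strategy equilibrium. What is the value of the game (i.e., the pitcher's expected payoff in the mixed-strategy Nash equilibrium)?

For the pitcher to be willing to mix, the pitcher must be indifferent between Curveball and Fastball, which pins down the batter's mix.
  the pitcher's payoff to Curveball: q·(-7) + (1−q)·4 = -11q + 4
  the pitcher's payoff to Fastball: q·(-5) + (1−q)·(-9) = 4q - 9
  -11q + 4 = 4q - 9  ⇒  -15q = -13  ⇒  q = 13/15.
The value is the pitcher's expected payoff against this mix (using Curveball): (13/15)·(-7) + (2/15)·4 = -83/15.

v = -83/15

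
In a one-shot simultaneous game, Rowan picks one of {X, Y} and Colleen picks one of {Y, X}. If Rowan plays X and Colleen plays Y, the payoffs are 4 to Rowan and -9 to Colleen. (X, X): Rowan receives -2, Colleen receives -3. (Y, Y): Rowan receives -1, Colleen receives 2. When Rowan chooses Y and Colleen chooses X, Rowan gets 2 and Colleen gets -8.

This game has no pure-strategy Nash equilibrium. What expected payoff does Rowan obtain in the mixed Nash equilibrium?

For Rowan to be willing to mix, Rowan must be indifferent between X and Y, which pins down Colleen's mix.
  Rowan's payoff to X: q·4 + (1−q)·(-2) = 6q - 2
  Rowan's payoff to Y: q·(-1) + (1−q)·2 = -3q + 2
  6q - 2 = -3q + 2  ⇒  9q = 4  ⇒  q = 4/9.
At equilibrium Rowan is indifferent across rows, so Rowan's payoff equals the payoff from X: (4/9)·4 + (5/9)·(-2) = 2/3.

2/3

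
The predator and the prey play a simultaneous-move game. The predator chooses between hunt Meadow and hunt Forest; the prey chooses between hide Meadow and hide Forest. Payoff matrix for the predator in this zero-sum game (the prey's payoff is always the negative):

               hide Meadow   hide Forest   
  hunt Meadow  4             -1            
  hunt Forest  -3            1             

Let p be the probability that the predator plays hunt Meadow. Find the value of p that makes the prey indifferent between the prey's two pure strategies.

p = 4/9

The predator's mix must leave the prey indifferent between hide Meadow and hide Forest.
  the prey's payoff from hide Meadow: p·(-4) + (1−p)·3 = -7p + 3
  the prey's payoff from hide Forest: p·1 + (1−p)·(-1) = 2p - 1
  -7p + 3 = 2p - 1  ⇒  -9p = -4  ⇒  p = 4/9.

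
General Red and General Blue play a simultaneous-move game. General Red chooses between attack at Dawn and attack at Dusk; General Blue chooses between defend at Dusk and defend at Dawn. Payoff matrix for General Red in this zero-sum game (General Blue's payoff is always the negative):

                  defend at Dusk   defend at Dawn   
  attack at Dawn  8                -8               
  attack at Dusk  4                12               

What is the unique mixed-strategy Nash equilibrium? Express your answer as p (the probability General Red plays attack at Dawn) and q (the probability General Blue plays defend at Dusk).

Set General Blue's expected payoff from defend at Dusk equal to that from defend at Dawn:
  General Blue's payoff to defend at Dusk: p·(-8) + (1−p)·(-4) = -4p - 4
  General Blue's payoff to defend at Dawn: p·8 + (1−p)·(-12) = 20p - 12
  -4p - 4 = 20p - 12  ⇒  -24p = -8  ⇒  p = 1/3.
Set General Red's expected payoff from attack at Dawn equal to that from attack at Dusk:
  General Red's payoff to attack at Dawn: q·8 + (1−q)·(-8) = 16q - 8
  General Red's payoff to attack at Dusk: q·4 + (1−q)·12 = -8q + 12
  16q - 8 = -8q + 12  ⇒  24q = 20  ⇒  q = 5/6.

p = 1/3, q = 5/6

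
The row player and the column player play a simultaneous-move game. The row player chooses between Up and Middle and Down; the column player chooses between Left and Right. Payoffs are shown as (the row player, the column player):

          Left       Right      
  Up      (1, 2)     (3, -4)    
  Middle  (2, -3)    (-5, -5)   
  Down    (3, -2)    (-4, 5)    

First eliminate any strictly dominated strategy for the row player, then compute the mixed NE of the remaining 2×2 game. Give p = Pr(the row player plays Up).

p = 7/13

The row player's strategy Middle is strictly dominated by Down: 3 > 2 and -4 > -5. Eliminate Middle.
For the column player to be willing to mix, the column player must be indifferent between Left and Right, which pins down the row player's mix.
  the column player's payoff from Left: p·2 + (1−p)·(-2) = 4p - 2
  the column player's payoff from Right: p·(-4) + (1−p)·5 = -9p + 5
  4p - 2 = -9p + 5  ⇒  13p = 7  ⇒  p = 7/13.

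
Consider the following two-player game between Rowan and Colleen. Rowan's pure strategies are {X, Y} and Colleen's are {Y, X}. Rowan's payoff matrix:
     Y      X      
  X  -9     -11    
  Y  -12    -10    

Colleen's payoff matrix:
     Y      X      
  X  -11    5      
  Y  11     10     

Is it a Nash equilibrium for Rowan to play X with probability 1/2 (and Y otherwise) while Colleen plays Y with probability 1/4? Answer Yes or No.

No

Given Rowan's mix p = 1/2, Colleen's payoff from Y is 0 but from X is 15/2. Colleen strictly prefers X, so Colleen would not mix.
So the proposed profile is not a Nash equilibrium.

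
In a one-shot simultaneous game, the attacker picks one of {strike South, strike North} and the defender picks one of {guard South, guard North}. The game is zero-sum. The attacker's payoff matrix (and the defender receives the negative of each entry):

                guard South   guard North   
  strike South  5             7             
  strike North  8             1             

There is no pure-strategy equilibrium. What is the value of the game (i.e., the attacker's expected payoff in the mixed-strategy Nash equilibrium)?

Set the attacker's expected payoff from strike South equal to that from strike North:
  the attacker's payoff to strike South: q·5 + (1−q)·7 = -2q + 7
  the attacker's payoff to strike North: q·8 + (1−q)·1 = 7q + 1
  -2q + 7 = 7q + 1  ⇒  -9q = -6  ⇒  q = 2/3.
The value is the attacker's expected payoff against this mix (using strike South): (2/3)·5 + (1/3)·7 = 17/3.

v = 17/3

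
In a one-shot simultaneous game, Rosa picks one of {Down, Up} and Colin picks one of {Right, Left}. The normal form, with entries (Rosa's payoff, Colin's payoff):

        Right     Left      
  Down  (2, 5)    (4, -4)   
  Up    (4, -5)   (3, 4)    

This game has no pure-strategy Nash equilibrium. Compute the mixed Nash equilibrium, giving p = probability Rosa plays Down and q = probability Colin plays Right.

p = 1/2, q = 1/3

Colin's indifference between Right and Left determines Rosa's mixing probability p:
  Colin's expected payoff from Right: p·5 + (1−p)·(-5) = 10p - 5
  Colin's expected payoff from Left: p·(-4) + (1−p)·4 = -8p + 4
  10p - 5 = -8p + 4  ⇒  18p = 9  ⇒  p = 1/2.
Colin's mix must leave Rosa indifferent between Down and Up.
  Rosa's expected payoff from Down: q·2 + (1−q)·4 = -2q + 4
  Rosa's expected payoff from Up: q·4 + (1−q)·3 = q + 3
  -2q + 4 = q + 3  ⇒  -3q = -1  ⇒  q = 1/3.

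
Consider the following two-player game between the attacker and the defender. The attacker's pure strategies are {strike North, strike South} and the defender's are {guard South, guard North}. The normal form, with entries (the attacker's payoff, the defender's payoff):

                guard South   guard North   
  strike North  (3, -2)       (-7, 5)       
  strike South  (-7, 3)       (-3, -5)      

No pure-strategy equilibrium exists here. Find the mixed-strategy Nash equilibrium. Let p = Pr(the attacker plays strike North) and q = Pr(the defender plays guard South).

p = 8/15, q = 2/7

The defender's indifference between guard South and guard North determines the attacker's mixing probability p:
  the defender's payoff from guard South: p·(-2) + (1−p)·3 = -5p + 3
  the defender's payoff from guard North: p·5 + (1−p)·(-5) = 10p - 5
  -5p + 3 = 10p - 5  ⇒  -15p = -8  ⇒  p = 8/15.
For the attacker to be willing to mix, the attacker must be indifferent between strike North and strike South, which pins down the defender's mix.
  the attacker's expected payoff from strike North: q·3 + (1−q)·(-7) = 10q - 7
  the attacker's expected payoff from strike South: q·(-7) + (1−q)·(-3) = -4q - 3
  10q - 7 = -4q - 3  ⇒  14q = 4  ⇒  q = 2/7.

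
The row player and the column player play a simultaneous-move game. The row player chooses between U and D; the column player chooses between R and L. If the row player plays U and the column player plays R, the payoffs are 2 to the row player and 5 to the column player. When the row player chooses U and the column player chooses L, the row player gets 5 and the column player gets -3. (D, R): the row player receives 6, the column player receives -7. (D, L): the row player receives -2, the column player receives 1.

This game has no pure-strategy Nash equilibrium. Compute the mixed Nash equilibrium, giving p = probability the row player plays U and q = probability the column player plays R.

p = 1/2, q = 7/11

In a mixed equilibrium the column player is indifferent between R and L; this condition fixes p.
  the column player's expected payoff from R: p·5 + (1−p)·(-7) = 12p - 7
  the column player's expected payoff from L: p·(-3) + (1−p)·1 = -4p + 1
  12p - 7 = -4p + 1  ⇒  16p = 8  ⇒  p = 1/2.
In a mixed equilibrium the row player is indifferent between U and D; this condition fixes q.
  the row player's expected payoff from U: q·2 + (1−q)·5 = -3q + 5
  the row player's expected payoff from D: q·6 + (1−q)·(-2) = 8q - 2
  -3q + 5 = 8q - 2  ⇒  -11q = -7  ⇒  q = 7/11.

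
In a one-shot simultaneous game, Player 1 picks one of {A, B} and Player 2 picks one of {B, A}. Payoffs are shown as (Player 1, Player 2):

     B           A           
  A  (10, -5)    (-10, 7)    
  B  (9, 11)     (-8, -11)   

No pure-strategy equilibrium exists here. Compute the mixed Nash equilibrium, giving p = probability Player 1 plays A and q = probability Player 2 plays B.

Player 2's indifference between B and A determines Player 1's mixing probability p:
  Player 2's payoff from B: p·(-5) + (1−p)·11 = -16p + 11
  Player 2's payoff from A: p·7 + (1−p)·(-11) = 18p - 11
  -16p + 11 = 18p - 11  ⇒  -34p = -22  ⇒  p = 11/17.
Player 1's indifference between A and B determines Player 2's mixing probability q:
  Player 1's payoff from A: q·10 + (1−q)·(-10) = 20q - 10
  Player 1's payoff from B: q·9 + (1−q)·(-8) = 17q - 8
  20q - 10 = 17q - 8  ⇒  3q = 2  ⇒  q = 2/3.

p = 11/17, q = 2/3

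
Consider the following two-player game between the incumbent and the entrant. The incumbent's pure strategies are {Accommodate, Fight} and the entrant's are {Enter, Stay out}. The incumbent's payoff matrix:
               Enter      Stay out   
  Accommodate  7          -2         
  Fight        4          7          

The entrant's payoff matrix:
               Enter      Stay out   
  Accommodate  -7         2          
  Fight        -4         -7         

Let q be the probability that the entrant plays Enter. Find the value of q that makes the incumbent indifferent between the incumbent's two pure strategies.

q = 3/4

Set the incumbent's expected payoff from Accommodate equal to that from Fight:
  the incumbent's payoff to Accommodate: q·7 + (1−q)·(-2) = 9q - 2
  the incumbent's payoff to Fight: q·4 + (1−q)·7 = -3q + 7
  9q - 2 = -3q + 7  ⇒  12q = 9  ⇒  q = 3/4.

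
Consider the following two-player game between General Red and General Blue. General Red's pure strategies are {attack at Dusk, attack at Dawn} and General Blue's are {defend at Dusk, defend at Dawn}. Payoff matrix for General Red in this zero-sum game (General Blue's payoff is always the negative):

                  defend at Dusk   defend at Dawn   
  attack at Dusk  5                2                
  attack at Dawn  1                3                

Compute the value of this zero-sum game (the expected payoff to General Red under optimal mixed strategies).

v = 13/5

Set General Red's expected payoff from attack at Dusk equal to that from attack at Dawn:
  General Red's expected payoff from attack at Dusk: q·5 + (1−q)·2 = 3q + 2
  General Red's expected payoff from attack at Dawn: q·1 + (1−q)·3 = -2q + 3
  3q + 2 = -2q + 3  ⇒  5q = 1  ⇒  q = 1/5.
The value is General Red's expected payoff against this mix (using attack at Dusk): (1/5)·5 + (4/5)·2 = 13/5.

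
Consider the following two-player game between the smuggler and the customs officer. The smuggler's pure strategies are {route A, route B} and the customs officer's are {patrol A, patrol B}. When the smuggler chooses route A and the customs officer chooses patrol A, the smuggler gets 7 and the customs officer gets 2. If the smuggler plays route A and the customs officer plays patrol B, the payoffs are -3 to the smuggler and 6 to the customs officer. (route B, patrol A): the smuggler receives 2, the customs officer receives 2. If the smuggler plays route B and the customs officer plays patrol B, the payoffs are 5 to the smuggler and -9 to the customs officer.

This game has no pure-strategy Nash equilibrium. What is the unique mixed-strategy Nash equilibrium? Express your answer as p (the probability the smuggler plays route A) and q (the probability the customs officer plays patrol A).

p = 11/15, q = 8/13

The customs officer's indifference between patrol A and patrol B determines the smuggler's mixing probability p:
  the customs officer's expected payoff from patrol A: p·2 + (1−p)·2 = 2
  the customs officer's expected payoff from patrol B: p·6 + (1−p)·(-9) = 15p - 9
  2 = 15p - 9  ⇒  -15p = -11  ⇒  p = 11/15.
The smuggler's indifference between route A and route B determines the customs officer's mixing probability q:
  the smuggler's payoff from route A: q·7 + (1−q)·(-3) = 10q - 3
  the smuggler's payoff from route B: q·2 + (1−q)·5 = -3q + 5
  10q - 3 = -3q + 5  ⇒  13q = 8  ⇒  q = 8/13.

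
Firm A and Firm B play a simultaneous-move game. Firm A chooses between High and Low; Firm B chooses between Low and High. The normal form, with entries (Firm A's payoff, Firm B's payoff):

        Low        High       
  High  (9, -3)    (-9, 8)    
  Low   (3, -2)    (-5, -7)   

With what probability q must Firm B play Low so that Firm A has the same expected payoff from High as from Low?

q = 2/5

Firm A's indifference between High and Low determines Firm B's mixing probability q:
  Firm A's expected payoff from High: q·9 + (1−q)·(-9) = 18q - 9
  Firm A's expected payoff from Low: q·3 + (1−q)·(-5) = 8q - 5
  18q - 9 = 8q - 5  ⇒  10q = 4  ⇒  q = 2/5.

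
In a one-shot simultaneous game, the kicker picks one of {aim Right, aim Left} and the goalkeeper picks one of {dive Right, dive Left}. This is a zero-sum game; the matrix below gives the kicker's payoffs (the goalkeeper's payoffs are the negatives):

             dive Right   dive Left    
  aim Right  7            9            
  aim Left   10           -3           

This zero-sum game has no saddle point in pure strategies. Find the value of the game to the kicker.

v = 37/5

The goalkeeper's mix must leave the kicker indifferent between aim Right and aim Left.
  the kicker's payoff from aim Right: q·7 + (1−q)·9 = -2q + 9
  the kicker's payoff from aim Left: q·10 + (1−q)·(-3) = 13q - 3
  -2q + 9 = 13q - 3  ⇒  -15q = -12  ⇒  q = 4/5.
The value is the kicker's expected payoff against this mix (using aim Right): (4/5)·7 + (1/5)·9 = 37/5.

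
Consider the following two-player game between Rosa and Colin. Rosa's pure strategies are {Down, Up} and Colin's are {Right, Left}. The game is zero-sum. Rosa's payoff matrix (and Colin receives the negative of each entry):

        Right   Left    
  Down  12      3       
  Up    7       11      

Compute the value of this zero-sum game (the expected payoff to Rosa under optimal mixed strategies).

Colin's mix must leave Rosa indifferent between Down and Up.
  Rosa's payoff to Down: q·12 + (1−q)·3 = 9q + 3
  Rosa's payoff to Up: q·7 + (1−q)·11 = -4q + 11
  9q + 3 = -4q + 11  ⇒  13q = 8  ⇒  q = 8/13.
The value is Rosa's expected payoff against this mix (using Down): (8/13)·12 + (5/13)·3 = 111/13.

v = 111/13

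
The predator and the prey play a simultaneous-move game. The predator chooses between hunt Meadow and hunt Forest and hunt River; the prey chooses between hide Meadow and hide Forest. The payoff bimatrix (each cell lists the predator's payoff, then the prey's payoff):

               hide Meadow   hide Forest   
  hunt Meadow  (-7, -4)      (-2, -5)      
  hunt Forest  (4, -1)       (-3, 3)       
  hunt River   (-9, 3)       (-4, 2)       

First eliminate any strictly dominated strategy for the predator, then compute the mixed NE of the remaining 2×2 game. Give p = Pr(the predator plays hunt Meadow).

The predator's strategy hunt River is strictly dominated by hunt Meadow: -7 > -9 and -2 > -4. Eliminate hunt River.
The predator's mix must leave the prey indifferent between hide Meadow and hide Forest.
  the prey's expected payoff from hide Meadow: p·(-4) + (1−p)·(-1) = -3p - 1
  the prey's expected payoff from hide Forest: p·(-5) + (1−p)·3 = -8p + 3
  -3p - 1 = -8p + 3  ⇒  5p = 4  ⇒  p = 4/5.

p = 4/5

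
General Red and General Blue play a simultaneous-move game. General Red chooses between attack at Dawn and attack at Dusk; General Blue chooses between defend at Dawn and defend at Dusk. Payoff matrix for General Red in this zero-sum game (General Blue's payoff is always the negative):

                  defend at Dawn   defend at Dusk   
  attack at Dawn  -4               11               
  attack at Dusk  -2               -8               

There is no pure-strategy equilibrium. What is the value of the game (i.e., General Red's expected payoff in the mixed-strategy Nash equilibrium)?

General Red's indifference between attack at Dawn and attack at Dusk determines General Blue's mixing probability q:
  General Red's payoff to attack at Dawn: q·(-4) + (1−q)·11 = -15q + 11
  General Red's payoff to attack at Dusk: q·(-2) + (1−q)·(-8) = 6q - 8
  -15q + 11 = 6q - 8  ⇒  -21q = -19  ⇒  q = 19/21.
The value is General Red's expected payoff against this mix (using attack at Dawn): (19/21)·(-4) + (2/21)·11 = -18/7.

v = -18/7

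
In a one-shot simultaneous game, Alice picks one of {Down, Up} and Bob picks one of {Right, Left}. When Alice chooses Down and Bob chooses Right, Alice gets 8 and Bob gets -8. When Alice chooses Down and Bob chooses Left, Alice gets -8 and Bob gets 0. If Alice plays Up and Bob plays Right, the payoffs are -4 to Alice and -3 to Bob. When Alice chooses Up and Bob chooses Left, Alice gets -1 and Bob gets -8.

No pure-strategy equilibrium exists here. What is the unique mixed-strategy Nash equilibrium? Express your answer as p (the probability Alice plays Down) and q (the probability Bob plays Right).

p = 5/13, q = 7/19

In a mixed equilibrium Bob is indifferent between Right and Left; this condition fixes p.
  Bob's expected payoff from Right: p·(-8) + (1−p)·(-3) = -5p - 3
  Bob's expected payoff from Left: p·0 + (1−p)·(-8) = 8p - 8
  -5p - 3 = 8p - 8  ⇒  -13p = -5  ⇒  p = 5/13.
Alice's indifference between Down and Up determines Bob's mixing probability q:
  Alice's payoff to Down: q·8 + (1−q)·(-8) = 16q - 8
  Alice's payoff to Up: q·(-4) + (1−q)·(-1) = -3q - 1
  16q - 8 = -3q - 1  ⇒  19q = 7  ⇒  q = 7/19.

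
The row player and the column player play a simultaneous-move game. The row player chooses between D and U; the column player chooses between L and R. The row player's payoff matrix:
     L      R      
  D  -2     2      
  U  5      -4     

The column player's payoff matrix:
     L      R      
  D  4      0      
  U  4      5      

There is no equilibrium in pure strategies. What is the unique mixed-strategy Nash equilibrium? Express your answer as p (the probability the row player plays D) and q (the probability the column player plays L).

Set the column player's expected payoff from L equal to that from R:
  the column player's expected payoff from L: p·4 + (1−p)·4 = 4
  the column player's expected payoff from R: p·0 + (1−p)·5 = -5p + 5
  4 = -5p + 5  ⇒  5p = 1  ⇒  p = 1/5.
The row player's indifference between D and U determines the column player's mixing probability q:
  the row player's payoff to D: q·(-2) + (1−q)·2 = -4q + 2
  the row player's payoff to U: q·5 + (1−q)·(-4) = 9q - 4
  -4q + 2 = 9q - 4  ⇒  -13q = -6  ⇒  q = 6/13.

p = 1/5, q = 6/13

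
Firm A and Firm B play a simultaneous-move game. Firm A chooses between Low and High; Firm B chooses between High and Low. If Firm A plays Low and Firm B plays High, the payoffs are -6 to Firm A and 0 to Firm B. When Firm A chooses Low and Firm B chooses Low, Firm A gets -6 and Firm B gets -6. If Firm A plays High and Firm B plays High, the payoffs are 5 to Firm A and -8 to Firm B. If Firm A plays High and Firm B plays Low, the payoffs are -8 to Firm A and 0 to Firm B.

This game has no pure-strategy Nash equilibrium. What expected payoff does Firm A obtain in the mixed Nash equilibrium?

-6

Set Firm A's expected payoff from Low equal to that from High:
  Firm A's expected payoff from Low: q·(-6) + (1−q)·(-6) = -6
  Firm A's expected payoff from High: q·5 + (1−q)·(-8) = 13q - 8
  -6 = 13q - 8  ⇒  -13q = -2  ⇒  q = 2/13.
At equilibrium Firm A is indifferent across rows, so Firm A's payoff equals the payoff from Low: (2/13)·(-6) + (11/13)·(-6) = -6.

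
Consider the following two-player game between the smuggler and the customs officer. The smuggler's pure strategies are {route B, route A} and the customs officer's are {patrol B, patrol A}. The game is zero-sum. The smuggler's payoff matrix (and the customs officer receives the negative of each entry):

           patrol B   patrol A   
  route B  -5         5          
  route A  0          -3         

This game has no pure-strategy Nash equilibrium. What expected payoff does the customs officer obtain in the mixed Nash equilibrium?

For the customs officer to be willing to mix, the customs officer must be indifferent between patrol B and patrol A, which pins down the smuggler's mix.
  the customs officer's payoff to patrol B: p·5 + (1−p)·0 = 5p
  the customs officer's payoff to patrol A: p·(-5) + (1−p)·3 = -8p + 3
  5p = -8p + 3  ⇒  13p = 3  ⇒  p = 3/13.
At equilibrium the customs officer is indifferent across columns, so the customs officer's payoff equals the payoff from patrol B: (3/13)·5 + (10/13)·0 = 15/13.

15/13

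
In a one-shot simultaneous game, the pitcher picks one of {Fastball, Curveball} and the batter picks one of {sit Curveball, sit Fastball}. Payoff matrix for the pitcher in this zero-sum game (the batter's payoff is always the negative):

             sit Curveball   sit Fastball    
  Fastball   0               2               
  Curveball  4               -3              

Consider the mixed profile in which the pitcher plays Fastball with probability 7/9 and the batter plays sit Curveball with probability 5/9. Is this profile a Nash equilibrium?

Yes

Check the batter's indifference given the pitcher's mix p = 7/9:
  payoff from sit Curveball = -8/9; payoff from sit Fastball = -8/9 — equal.
Check the pitcher's indifference given the batter's mix q = 5/9:
  payoff from Fastball = 8/9; payoff from Curveball = 8/9 — equal.
Both players are indifferent, so neither can profitably deviate.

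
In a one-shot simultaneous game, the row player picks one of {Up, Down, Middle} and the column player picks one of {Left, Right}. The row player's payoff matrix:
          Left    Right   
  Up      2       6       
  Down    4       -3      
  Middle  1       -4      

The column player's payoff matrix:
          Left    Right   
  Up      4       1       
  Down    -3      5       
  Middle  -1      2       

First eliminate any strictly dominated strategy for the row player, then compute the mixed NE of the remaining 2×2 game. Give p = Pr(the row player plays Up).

The row player's strategy Middle is strictly dominated by Down: 4 > 1 and -3 > -4. Eliminate Middle.
The column player's indifference between Left and Right determines the row player's mixing probability p:
  the column player's payoff from Left: p·4 + (1−p)·(-3) = 7p - 3
  the column player's payoff from Right: p·1 + (1−p)·5 = -4p + 5
  7p - 3 = -4p + 5  ⇒  11p = 8  ⇒  p = 8/11.

p = 8/11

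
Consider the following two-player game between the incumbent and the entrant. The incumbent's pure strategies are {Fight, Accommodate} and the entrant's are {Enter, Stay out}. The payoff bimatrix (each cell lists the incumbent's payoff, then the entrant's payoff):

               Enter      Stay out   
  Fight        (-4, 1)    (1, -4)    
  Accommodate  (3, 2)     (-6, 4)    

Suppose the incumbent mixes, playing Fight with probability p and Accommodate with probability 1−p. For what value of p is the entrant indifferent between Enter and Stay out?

The incumbent's mix must leave the entrant indifferent between Enter and Stay out.
  the entrant's expected payoff from Enter: p·1 + (1−p)·2 = -p + 2
  the entrant's expected payoff from Stay out: p·(-4) + (1−p)·4 = -8p + 4
  -p + 2 = -8p + 4  ⇒  7p = 2  ⇒  p = 2/7.

p = 2/7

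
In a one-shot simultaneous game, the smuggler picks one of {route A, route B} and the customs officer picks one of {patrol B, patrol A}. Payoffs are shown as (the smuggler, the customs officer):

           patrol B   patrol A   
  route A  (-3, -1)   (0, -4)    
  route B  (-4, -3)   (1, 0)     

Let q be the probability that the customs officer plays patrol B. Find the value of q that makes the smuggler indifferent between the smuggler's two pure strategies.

q = 1/2

In a mixed equilibrium the smuggler is indifferent between route A and route B; this condition fixes q.
  the smuggler's payoff to route A: q·(-3) + (1−q)·0 = -3q
  the smuggler's payoff to route B: q·(-4) + (1−q)·1 = -5q + 1
  -3q = -5q + 1  ⇒  2q = 1  ⇒  q = 1/2.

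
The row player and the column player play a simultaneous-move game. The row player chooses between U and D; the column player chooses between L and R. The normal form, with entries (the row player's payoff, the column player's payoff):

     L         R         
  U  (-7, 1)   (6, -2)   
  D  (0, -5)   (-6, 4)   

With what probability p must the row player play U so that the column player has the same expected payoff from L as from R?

In a mixed equilibrium the column player is indifferent between L and R; this condition fixes p.
  the column player's payoff from L: p·1 + (1−p)·(-5) = 6p - 5
  the column player's payoff from R: p·(-2) + (1−p)·4 = -6p + 4
  6p - 5 = -6p + 4  ⇒  12p = 9  ⇒  p = 3/4.

p = 3/4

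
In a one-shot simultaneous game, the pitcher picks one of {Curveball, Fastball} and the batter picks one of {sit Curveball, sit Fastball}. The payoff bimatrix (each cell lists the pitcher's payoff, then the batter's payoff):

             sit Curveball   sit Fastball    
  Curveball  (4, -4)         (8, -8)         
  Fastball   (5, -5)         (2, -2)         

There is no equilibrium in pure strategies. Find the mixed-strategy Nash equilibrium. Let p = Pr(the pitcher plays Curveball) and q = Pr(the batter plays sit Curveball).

The batter's indifference between sit Curveball and sit Fastball determines the pitcher's mixing probability p:
  the batter's payoff to sit Curveball: p·(-4) + (1−p)·(-5) = p - 5
  the batter's payoff to sit Fastball: p·(-8) + (1−p)·(-2) = -6p - 2
  p - 5 = -6p - 2  ⇒  7p = 3  ⇒  p = 3/7.
For the pitcher to be willing to mix, the pitcher must be indifferent between Curveball and Fastball, which pins down the batter's mix.
  the pitcher's payoff to Curveball: q·4 + (1−q)·8 = -4q + 8
  the pitcher's payoff to Fastball: q·5 + (1−q)·2 = 3q + 2
  -4q + 8 = 3q + 2  ⇒  -7q = -6  ⇒  q = 6/7.

p = 3/7, q = 6/7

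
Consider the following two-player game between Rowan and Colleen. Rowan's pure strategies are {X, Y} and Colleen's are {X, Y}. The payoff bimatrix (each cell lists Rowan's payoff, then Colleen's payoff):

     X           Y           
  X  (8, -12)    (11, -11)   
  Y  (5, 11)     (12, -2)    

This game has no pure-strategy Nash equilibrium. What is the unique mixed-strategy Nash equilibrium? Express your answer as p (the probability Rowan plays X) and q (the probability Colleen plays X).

p = 13/14, q = 1/4

For Colleen to be willing to mix, Colleen must be indifferent between X and Y, which pins down Rowan's mix.
  Colleen's expected payoff from X: p·(-12) + (1−p)·11 = -23p + 11
  Colleen's expected payoff from Y: p·(-11) + (1−p)·(-2) = -9p - 2
  -23p + 11 = -9p - 2  ⇒  -14p = -13  ⇒  p = 13/14.
Colleen's mix must leave Rowan indifferent between X and Y.
  Rowan's payoff to X: q·8 + (1−q)·11 = -3q + 11
  Rowan's payoff to Y: q·5 + (1−q)·12 = -7q + 12
  -3q + 11 = -7q + 12  ⇒  4q = 1  ⇒  q = 1/4.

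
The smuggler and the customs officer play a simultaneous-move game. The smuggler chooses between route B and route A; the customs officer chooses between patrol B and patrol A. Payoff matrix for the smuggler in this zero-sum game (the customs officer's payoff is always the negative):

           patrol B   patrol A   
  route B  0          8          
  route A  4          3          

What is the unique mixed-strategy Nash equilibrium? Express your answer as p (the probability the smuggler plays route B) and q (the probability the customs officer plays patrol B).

p = 1/9, q = 5/9

The customs officer's indifference between patrol B and patrol A determines the smuggler's mixing probability p:
  the customs officer's expected payoff from patrol B: p·0 + (1−p)·(-4) = 4p - 4
  the customs officer's expected payoff from patrol A: p·(-8) + (1−p)·(-3) = -5p - 3
  4p - 4 = -5p - 3  ⇒  9p = 1  ⇒  p = 1/9.
Set the smuggler's expected payoff from route B equal to that from route A:
  the smuggler's payoff from route B: q·0 + (1−q)·8 = -8q + 8
  the smuggler's payoff from route A: q·4 + (1−q)·3 = q + 3
  -8q + 8 = q + 3  ⇒  -9q = -5  ⇒  q = 5/9.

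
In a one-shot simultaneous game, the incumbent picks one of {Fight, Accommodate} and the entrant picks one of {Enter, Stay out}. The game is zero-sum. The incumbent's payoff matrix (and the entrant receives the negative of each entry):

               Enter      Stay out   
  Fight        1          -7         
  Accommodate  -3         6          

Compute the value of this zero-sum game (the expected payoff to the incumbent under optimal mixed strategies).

v = -15/17

In a mixed equilibrium the incumbent is indifferent between Fight and Accommodate; this condition fixes q.
  the incumbent's payoff to Fight: q·1 + (1−q)·(-7) = 8q - 7
  the incumbent's payoff to Accommodate: q·(-3) + (1−q)·6 = -9q + 6
  8q - 7 = -9q + 6  ⇒  17q = 13  ⇒  q = 13/17.
The value is the incumbent's expected payoff against this mix (using Fight): (13/17)·1 + (4/17)·(-7) = -15/17.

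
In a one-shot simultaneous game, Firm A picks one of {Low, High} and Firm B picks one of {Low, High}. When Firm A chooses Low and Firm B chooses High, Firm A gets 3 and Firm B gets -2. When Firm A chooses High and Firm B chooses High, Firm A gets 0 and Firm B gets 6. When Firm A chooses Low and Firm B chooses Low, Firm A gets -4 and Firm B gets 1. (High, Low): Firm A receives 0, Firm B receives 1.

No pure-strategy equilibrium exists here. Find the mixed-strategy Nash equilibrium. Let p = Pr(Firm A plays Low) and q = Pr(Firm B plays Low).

p = 5/8, q = 3/7

Firm B's indifference between Low and High determines Firm A's mixing probability p:
  Firm B's payoff to Low: p·1 + (1−p)·1 = 1
  Firm B's payoff to High: p·(-2) + (1−p)·6 = -8p + 6
  1 = -8p + 6  ⇒  8p = 5  ⇒  p = 5/8.
Set Firm A's expected payoff from Low equal to that from High:
  Firm A's payoff from Low: q·(-4) + (1−q)·3 = -7q + 3
  Firm A's payoff from High: q·0 + (1−q)·0 = 0
  -7q + 3 = 0  ⇒  -7q = -3  ⇒  q = 3/7.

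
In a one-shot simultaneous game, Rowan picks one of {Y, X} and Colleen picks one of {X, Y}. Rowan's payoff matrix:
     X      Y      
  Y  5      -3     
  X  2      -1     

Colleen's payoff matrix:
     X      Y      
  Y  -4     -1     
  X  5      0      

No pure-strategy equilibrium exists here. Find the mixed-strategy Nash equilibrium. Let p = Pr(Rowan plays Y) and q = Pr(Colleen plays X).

For Colleen to be willing to mix, Colleen must be indifferent between X and Y, which pins down Rowan's mix.
  Colleen's payoff from X: p·(-4) + (1−p)·5 = -9p + 5
  Colleen's payoff from Y: p·(-1) + (1−p)·0 = -p
  -9p + 5 = -p  ⇒  -8p = -5  ⇒  p = 5/8.
Rowan's indifference between Y and X determines Colleen's mixing probability q:
  Rowan's payoff from Y: q·5 + (1−q)·(-3) = 8q - 3
  Rowan's payoff from X: q·2 + (1−q)·(-1) = 3q - 1
  8q - 3 = 3q - 1  ⇒  5q = 2  ⇒  q = 2/5.

p = 5/8, q = 2/5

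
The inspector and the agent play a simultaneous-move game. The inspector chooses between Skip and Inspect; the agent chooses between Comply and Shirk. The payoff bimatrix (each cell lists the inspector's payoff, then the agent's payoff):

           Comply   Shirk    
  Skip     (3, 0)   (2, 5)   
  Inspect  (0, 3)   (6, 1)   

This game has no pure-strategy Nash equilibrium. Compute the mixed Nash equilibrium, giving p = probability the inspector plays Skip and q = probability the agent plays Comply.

p = 2/7, q = 4/7

In a mixed equilibrium the agent is indifferent between Comply and Shirk; this condition fixes p.
  the agent's expected payoff from Comply: p·0 + (1−p)·3 = -3p + 3
  the agent's expected payoff from Shirk: p·5 + (1−p)·1 = 4p + 1
  -3p + 3 = 4p + 1  ⇒  -7p = -2  ⇒  p = 2/7.
The inspector's indifference between Skip and Inspect determines the agent's mixing probability q:
  the inspector's expected payoff from Skip: q·3 + (1−q)·2 = q + 2
  the inspector's expected payoff from Inspect: q·0 + (1−q)·6 = -6q + 6
  q + 2 = -6q + 6  ⇒  7q = 4  ⇒  q = 4/7.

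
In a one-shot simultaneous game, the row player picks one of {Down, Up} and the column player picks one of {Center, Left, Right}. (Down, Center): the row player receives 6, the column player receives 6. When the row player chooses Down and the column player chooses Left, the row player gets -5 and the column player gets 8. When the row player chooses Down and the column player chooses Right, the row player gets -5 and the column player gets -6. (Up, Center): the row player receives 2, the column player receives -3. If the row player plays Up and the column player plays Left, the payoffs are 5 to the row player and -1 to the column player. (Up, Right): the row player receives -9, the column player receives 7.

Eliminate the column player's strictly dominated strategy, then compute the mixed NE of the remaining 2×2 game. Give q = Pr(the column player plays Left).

The column player's strategy Center is strictly dominated by Left: 8 > 6 and -1 > -3. Eliminate Center.
The column player's mix must leave the row player indifferent between Down and Up.
  the row player's payoff from Down: q·(-5) + (1−q)·(-5) = -5
  the row player's payoff from Up: q·5 + (1−q)·(-9) = 14q - 9
  -5 = 14q - 9  ⇒  -14q = -4  ⇒  q = 2/7.

q = 2/7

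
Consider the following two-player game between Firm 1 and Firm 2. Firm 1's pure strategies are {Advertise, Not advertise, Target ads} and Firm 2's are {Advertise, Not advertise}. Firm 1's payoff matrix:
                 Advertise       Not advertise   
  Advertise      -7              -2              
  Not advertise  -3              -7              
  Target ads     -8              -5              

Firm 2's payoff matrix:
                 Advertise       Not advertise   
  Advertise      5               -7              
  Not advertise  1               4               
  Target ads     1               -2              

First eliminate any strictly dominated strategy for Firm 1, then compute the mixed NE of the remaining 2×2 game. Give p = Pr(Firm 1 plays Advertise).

Firm 1's strategy Target ads is strictly dominated by Advertise: -7 > -8 and -2 > -5. Eliminate Target ads.
In a mixed equilibrium Firm 2 is indifferent between Advertise and Not advertise; this condition fixes p.
  Firm 2's payoff from Advertise: p·5 + (1−p)·1 = 4p + 1
  Firm 2's payoff from Not advertise: p·(-7) + (1−p)·4 = -11p + 4
  4p + 1 = -11p + 4  ⇒  15p = 3  ⇒  p = 1/5.

p = 1/5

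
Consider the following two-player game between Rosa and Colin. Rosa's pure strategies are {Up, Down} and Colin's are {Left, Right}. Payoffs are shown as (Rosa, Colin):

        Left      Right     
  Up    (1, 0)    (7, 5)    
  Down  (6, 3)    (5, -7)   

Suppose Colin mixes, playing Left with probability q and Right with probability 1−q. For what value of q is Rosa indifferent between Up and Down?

q = 2/7

Set Rosa's expected payoff from Up equal to that from Down:
  Rosa's payoff from Up: q·1 + (1−q)·7 = -6q + 7
  Rosa's payoff from Down: q·6 + (1−q)·5 = q + 5
  -6q + 7 = q + 5  ⇒  -7q = -2  ⇒  q = 2/7.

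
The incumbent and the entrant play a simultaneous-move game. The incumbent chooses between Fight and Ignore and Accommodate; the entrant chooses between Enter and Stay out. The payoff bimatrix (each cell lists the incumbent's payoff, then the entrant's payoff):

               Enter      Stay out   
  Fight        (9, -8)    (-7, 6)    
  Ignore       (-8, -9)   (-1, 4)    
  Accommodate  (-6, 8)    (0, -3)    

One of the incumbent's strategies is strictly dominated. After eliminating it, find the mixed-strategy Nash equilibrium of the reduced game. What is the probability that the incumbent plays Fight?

The incumbent's strategy Ignore is strictly dominated by Accommodate: -6 > -8 and 0 > -1. Eliminate Ignore.
Set the entrant's expected payoff from Enter equal to that from Stay out:
  the entrant's payoff from Enter: p·(-8) + (1−p)·8 = -16p + 8
  the entrant's payoff from Stay out: p·6 + (1−p)·(-3) = 9p - 3
  -16p + 8 = 9p - 3  ⇒  -25p = -11  ⇒  p = 11/25.

p = 11/25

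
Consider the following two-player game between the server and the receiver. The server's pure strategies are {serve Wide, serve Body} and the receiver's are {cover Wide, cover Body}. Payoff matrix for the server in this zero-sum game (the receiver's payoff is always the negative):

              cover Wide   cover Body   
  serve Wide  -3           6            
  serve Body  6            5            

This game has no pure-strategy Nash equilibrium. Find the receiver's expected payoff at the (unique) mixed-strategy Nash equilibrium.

Set the receiver's expected payoff from cover Wide equal to that from cover Body:
  the receiver's payoff to cover Wide: p·3 + (1−p)·(-6) = 9p - 6
  the receiver's payoff to cover Body: p·(-6) + (1−p)·(-5) = -p - 5
  9p - 6 = -p - 5  ⇒  10p = 1  ⇒  p = 1/10.
At equilibrium the receiver is indifferent across columns, so the receiver's payoff equals the payoff from cover Wide: (1/10)·3 + (9/10)·(-6) = -51/10.

-51/10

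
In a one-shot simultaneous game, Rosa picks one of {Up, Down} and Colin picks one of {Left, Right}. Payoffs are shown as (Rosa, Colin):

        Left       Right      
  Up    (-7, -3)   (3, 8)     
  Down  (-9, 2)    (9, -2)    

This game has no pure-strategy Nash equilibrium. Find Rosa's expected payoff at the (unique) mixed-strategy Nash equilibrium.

-9/2

In a mixed equilibrium Rosa is indifferent between Up and Down; this condition fixes q.
  Rosa's payoff to Up: q·(-7) + (1−q)·3 = -10q + 3
  Rosa's payoff to Down: q·(-9) + (1−q)·9 = -18q + 9
  -10q + 3 = -18q + 9  ⇒  8q = 6  ⇒  q = 3/4.
At equilibrium Rosa is indifferent across rows, so Rosa's payoff equals the payoff from Up: (3/4)·(-7) + (1/4)·3 = -9/2.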